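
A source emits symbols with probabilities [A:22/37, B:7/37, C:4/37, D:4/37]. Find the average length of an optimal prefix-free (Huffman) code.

Huffman tree construction:
Combine smallest probabilities repeatedly
Resulting codes:
  A: 1 (length 1)
  B: 00 (length 2)
  C: 010 (length 3)
  D: 011 (length 3)
Average length = Σ p(s) × length(s) = 1.6216 bits


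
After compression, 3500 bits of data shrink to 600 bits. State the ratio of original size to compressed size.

Compression ratio = Original / Compressed
= 3500 / 600 = 5.83:1


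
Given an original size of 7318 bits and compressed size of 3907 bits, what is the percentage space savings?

Space savings = (1 - Compressed/Original) × 100%
= (1 - 3907/7318) × 100%
= 46.61%


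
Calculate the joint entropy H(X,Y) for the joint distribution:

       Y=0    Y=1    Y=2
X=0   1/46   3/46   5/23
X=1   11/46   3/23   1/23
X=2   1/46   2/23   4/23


H(X,Y) = -Σ p(x,y) log₂ p(x,y)
  p(0,0)=1/46: -0.0217 × log₂(0.0217) = 0.1201
  p(0,1)=3/46: -0.0652 × log₂(0.0652) = 0.2569
  p(0,2)=5/23: -0.2174 × log₂(0.2174) = 0.4786
  p(1,0)=11/46: -0.2391 × log₂(0.2391) = 0.4936
  p(1,1)=3/23: -0.1304 × log₂(0.1304) = 0.3833
  p(1,2)=1/23: -0.0435 × log₂(0.0435) = 0.1967
  p(2,0)=1/46: -0.0217 × log₂(0.0217) = 0.1201
  p(2,1)=2/23: -0.0870 × log₂(0.0870) = 0.3064
  p(2,2)=4/23: -0.1739 × log₂(0.1739) = 0.4389
H(X,Y) = 2.7945 bits


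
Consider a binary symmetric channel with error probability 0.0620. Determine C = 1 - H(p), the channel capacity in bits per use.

For BSC with error probability p:
C = 1 - H(p) where H(p) is binary entropy
H(0.0620) = -0.0620 × log₂(0.0620) - 0.9380 × log₂(0.9380)
H(p) = 0.3353
C = 1 - 0.3353 = 0.6647 bits/use


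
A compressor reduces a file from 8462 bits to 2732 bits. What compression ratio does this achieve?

Compression ratio = Original / Compressed
= 8462 / 2732 = 3.10:1


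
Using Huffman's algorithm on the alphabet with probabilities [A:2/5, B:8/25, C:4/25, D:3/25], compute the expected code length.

Huffman tree construction:
Combine smallest probabilities repeatedly
Resulting codes:
  A: 0 (length 1)
  B: 11 (length 2)
  C: 101 (length 3)
  D: 100 (length 3)
Average length = Σ p(s) × length(s) = 1.8800 bits


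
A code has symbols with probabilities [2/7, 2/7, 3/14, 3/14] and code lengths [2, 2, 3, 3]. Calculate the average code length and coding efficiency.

Average length L = Σ p_i × l_i = 2.4286 bits
Entropy H = 1.9852 bits
Efficiency η = H/L × 100% = 81.74%


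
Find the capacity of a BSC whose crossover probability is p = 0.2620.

For BSC with error probability p:
C = 1 - H(p) where H(p) is binary entropy
H(0.2620) = -0.2620 × log₂(0.2620) - 0.7380 × log₂(0.7380)
H(p) = 0.8297
C = 1 - 0.8297 = 0.1703 bits/use


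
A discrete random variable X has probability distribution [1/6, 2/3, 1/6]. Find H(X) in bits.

H(X) = -Σ p(x) log₂ p(x)
  -1/6 × log₂(1/6) = 0.4308
  -2/3 × log₂(2/3) = 0.3900
  -1/6 × log₂(1/6) = 0.4308
H(X) = 1.2516 bits


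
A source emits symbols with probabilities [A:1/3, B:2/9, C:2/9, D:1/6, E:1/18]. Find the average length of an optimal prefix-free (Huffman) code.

Huffman tree construction:
Combine smallest probabilities repeatedly
Resulting codes:
  A: 11 (length 2)
  B: 00 (length 2)
  C: 01 (length 2)
  D: 101 (length 3)
  E: 100 (length 3)
Average length = Σ p(s) × length(s) = 2.2222 bits


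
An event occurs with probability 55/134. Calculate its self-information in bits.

Information content I(x) = -log₂(p(x))
I = -log₂(55/134) = -log₂(0.4104)
I = 1.2847 bits


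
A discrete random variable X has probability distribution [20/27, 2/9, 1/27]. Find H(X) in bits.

H(X) = -Σ p(x) log₂ p(x)
  -20/27 × log₂(20/27) = 0.3207
  -2/9 × log₂(2/9) = 0.4822
  -1/27 × log₂(1/27) = 0.1761
H(X) = 0.9790 bits


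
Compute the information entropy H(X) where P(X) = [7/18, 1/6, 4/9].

H(X) = -Σ p(x) log₂ p(x)
  -7/18 × log₂(7/18) = 0.5299
  -1/6 × log₂(1/6) = 0.4308
  -4/9 × log₂(4/9) = 0.5200
H(X) = 1.4807 bits


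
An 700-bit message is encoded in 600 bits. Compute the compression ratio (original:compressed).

Compression ratio = Original / Compressed
= 700 / 600 = 1.17:1


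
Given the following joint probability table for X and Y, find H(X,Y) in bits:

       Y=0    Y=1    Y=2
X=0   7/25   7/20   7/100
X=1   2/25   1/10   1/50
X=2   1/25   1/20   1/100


H(X,Y) = -Σ p(x,y) log₂ p(x,y)
  p(0,0)=7/25: -0.2800 × log₂(0.2800) = 0.5142
  p(0,1)=7/20: -0.3500 × log₂(0.3500) = 0.5301
  p(0,2)=7/100: -0.0700 × log₂(0.0700) = 0.2686
  p(1,0)=2/25: -0.0800 × log₂(0.0800) = 0.2915
  p(1,1)=1/10: -0.1000 × log₂(0.1000) = 0.3322
  p(1,2)=1/50: -0.0200 × log₂(0.0200) = 0.1129
  p(2,0)=1/25: -0.0400 × log₂(0.0400) = 0.1858
  p(2,1)=1/20: -0.0500 × log₂(0.0500) = 0.2161
  p(2,2)=1/100: -0.0100 × log₂(0.0100) = 0.0664
H(X,Y) = 2.5177 bits


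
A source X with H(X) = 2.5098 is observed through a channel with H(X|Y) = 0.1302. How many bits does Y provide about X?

I(X;Y) = H(X) - H(X|Y)
I(X;Y) = 2.5098 - 0.1302 = 2.3796 bits


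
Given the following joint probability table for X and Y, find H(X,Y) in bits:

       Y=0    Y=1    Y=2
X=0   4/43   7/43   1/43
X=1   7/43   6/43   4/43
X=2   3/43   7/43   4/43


H(X,Y) = -Σ p(x,y) log₂ p(x,y)
  p(0,0)=4/43: -0.0930 × log₂(0.0930) = 0.3187
  p(0,1)=7/43: -0.1628 × log₂(0.1628) = 0.4263
  p(0,2)=1/43: -0.0233 × log₂(0.0233) = 0.1262
  p(1,0)=7/43: -0.1628 × log₂(0.1628) = 0.4263
  p(1,1)=6/43: -0.1395 × log₂(0.1395) = 0.3965
  p(1,2)=4/43: -0.0930 × log₂(0.0930) = 0.3187
  p(2,0)=3/43: -0.0698 × log₂(0.0698) = 0.2680
  p(2,1)=7/43: -0.1628 × log₂(0.1628) = 0.4263
  p(2,2)=4/43: -0.0930 × log₂(0.0930) = 0.3187
H(X,Y) = 3.0258 bits


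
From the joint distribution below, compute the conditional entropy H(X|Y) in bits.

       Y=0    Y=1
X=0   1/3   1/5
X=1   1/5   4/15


H(X|Y) = Σ_y p(y) H(X|Y=y)
  p(Y=0) = 8/15, H(X|Y=0) = 0.9544
  p(Y=1) = 7/15, H(X|Y=1) = 0.9852
H(X|Y) = 0.5333×0.9544 + 0.4667×0.9852 = 0.9688 bits


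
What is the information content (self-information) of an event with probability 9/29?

Information content I(x) = -log₂(p(x))
I = -log₂(9/29) = -log₂(0.3103)
I = 1.6881 bits


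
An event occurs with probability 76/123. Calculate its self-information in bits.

Information content I(x) = -log₂(p(x))
I = -log₂(76/123) = -log₂(0.6179)
I = 0.6946 bits


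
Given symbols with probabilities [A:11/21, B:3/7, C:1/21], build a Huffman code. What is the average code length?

Huffman tree construction:
Combine smallest probabilities repeatedly
Resulting codes:
  A: 1 (length 1)
  B: 01 (length 2)
  C: 00 (length 2)
Average length = Σ p(s) × length(s) = 1.4762 bits


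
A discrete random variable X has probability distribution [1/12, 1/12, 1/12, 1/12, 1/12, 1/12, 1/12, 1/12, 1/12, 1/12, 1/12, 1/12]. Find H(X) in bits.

H(X) = -Σ p(x) log₂ p(x)
  -1/12 × log₂(1/12) = 0.2987
  -1/12 × log₂(1/12) = 0.2987
  -1/12 × log₂(1/12) = 0.2987
  -1/12 × log₂(1/12) = 0.2987
  -1/12 × log₂(1/12) = 0.2987
  -1/12 × log₂(1/12) = 0.2987
  -1/12 × log₂(1/12) = 0.2987
  -1/12 × log₂(1/12) = 0.2987
  -1/12 × log₂(1/12) = 0.2987
  -1/12 × log₂(1/12) = 0.2987
  -1/12 × log₂(1/12) = 0.2987
  -1/12 × log₂(1/12) = 0.2987
H(X) = 3.5850 bits


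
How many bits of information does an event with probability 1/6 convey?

Information content I(x) = -log₂(p(x))
I = -log₂(1/6) = -log₂(0.1667)
I = 2.5850 bits


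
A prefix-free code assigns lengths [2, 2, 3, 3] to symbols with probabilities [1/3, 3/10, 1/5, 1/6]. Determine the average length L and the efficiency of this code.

Average length L = Σ p_i × l_i = 2.3667 bits
Entropy H = 1.9446 bits
Efficiency η = H/L × 100% = 82.17%


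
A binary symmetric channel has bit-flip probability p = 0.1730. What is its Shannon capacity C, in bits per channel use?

For BSC with error probability p:
C = 1 - H(p) where H(p) is binary entropy
H(0.1730) = -0.1730 × log₂(0.1730) - 0.8270 × log₂(0.8270)
H(p) = 0.6645
C = 1 - 0.6645 = 0.3355 bits/use


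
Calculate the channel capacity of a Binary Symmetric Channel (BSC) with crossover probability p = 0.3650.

For BSC with error probability p:
C = 1 - H(p) where H(p) is binary entropy
H(0.3650) = -0.3650 × log₂(0.3650) - 0.6350 × log₂(0.6350)
H(p) = 0.9468
C = 1 - 0.9468 = 0.0532 bits/use


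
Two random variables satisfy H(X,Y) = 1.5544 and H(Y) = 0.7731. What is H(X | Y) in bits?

Chain rule: H(X,Y) = H(X|Y) + H(Y)
H(X|Y) = H(X,Y) - H(Y) = 1.5544 - 0.7731 = 0.7813 bits


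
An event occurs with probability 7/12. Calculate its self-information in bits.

Information content I(x) = -log₂(p(x))
I = -log₂(7/12) = -log₂(0.5833)
I = 0.7776 bits


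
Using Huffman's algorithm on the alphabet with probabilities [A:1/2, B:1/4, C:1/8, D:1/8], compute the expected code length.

Huffman tree construction:
Combine smallest probabilities repeatedly
Resulting codes:
  A: 0 (length 1)
  B: 10 (length 2)
  C: 110 (length 3)
  D: 111 (length 3)
Average length = Σ p(s) × length(s) = 1.7500 bits


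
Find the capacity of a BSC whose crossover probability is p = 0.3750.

For BSC with error probability p:
C = 1 - H(p) where H(p) is binary entropy
H(0.3750) = -0.3750 × log₂(0.3750) - 0.6250 × log₂(0.6250)
H(p) = 0.9544
C = 1 - 0.9544 = 0.0456 bits/use


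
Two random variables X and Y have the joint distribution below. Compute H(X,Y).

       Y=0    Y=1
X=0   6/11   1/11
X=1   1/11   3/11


H(X,Y) = -Σ p(x,y) log₂ p(x,y)
  p(0,0)=6/11: -0.5455 × log₂(0.5455) = 0.4770
  p(0,1)=1/11: -0.0909 × log₂(0.0909) = 0.3145
  p(1,0)=1/11: -0.0909 × log₂(0.0909) = 0.3145
  p(1,1)=3/11: -0.2727 × log₂(0.2727) = 0.5112
H(X,Y) = 1.6172 bits


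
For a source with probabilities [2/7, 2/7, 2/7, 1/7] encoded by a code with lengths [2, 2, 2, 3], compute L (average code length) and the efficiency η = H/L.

Average length L = Σ p_i × l_i = 2.1429 bits
Entropy H = 1.9502 bits
Efficiency η = H/L × 100% = 91.01%


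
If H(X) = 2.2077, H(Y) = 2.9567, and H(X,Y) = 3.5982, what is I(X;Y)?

I(X;Y) = H(X) + H(Y) - H(X,Y)
I(X;Y) = 2.2077 + 2.9567 - 3.5982 = 1.5662 bits


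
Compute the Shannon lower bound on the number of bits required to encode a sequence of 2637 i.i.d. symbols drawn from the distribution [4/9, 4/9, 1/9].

Entropy H = 1.3921 bits/symbol
Minimum bits = H × n = 1.3921 × 2637
= 3671.09 bits


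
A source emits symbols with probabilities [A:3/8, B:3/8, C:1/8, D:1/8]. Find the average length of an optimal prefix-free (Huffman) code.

Huffman tree construction:
Combine smallest probabilities repeatedly
Resulting codes:
  A: 11 (length 2)
  B: 0 (length 1)
  C: 100 (length 3)
  D: 101 (length 3)
Average length = Σ p(s) × length(s) = 1.8750 bits


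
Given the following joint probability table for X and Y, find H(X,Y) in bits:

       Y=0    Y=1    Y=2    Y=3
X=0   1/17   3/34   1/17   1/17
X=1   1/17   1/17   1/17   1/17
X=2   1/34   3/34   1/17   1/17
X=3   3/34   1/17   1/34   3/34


H(X,Y) = -Σ p(x,y) log₂ p(x,y)
  p(0,0)=1/17: -0.0588 × log₂(0.0588) = 0.2404
  p(0,1)=3/34: -0.0882 × log₂(0.0882) = 0.3090
  p(0,2)=1/17: -0.0588 × log₂(0.0588) = 0.2404
  p(0,3)=1/17: -0.0588 × log₂(0.0588) = 0.2404
  p(1,0)=1/17: -0.0588 × log₂(0.0588) = 0.2404
  p(1,1)=1/17: -0.0588 × log₂(0.0588) = 0.2404
  p(1,2)=1/17: -0.0588 × log₂(0.0588) = 0.2404
  p(1,3)=1/17: -0.0588 × log₂(0.0588) = 0.2404
  p(2,0)=1/34: -0.0294 × log₂(0.0294) = 0.1496
  p(2,1)=3/34: -0.0882 × log₂(0.0882) = 0.3090
  p(2,2)=1/17: -0.0588 × log₂(0.0588) = 0.2404
  p(2,3)=1/17: -0.0588 × log₂(0.0588) = 0.2404
  p(3,0)=3/34: -0.0882 × log₂(0.0882) = 0.3090
  p(3,1)=1/17: -0.0588 × log₂(0.0588) = 0.2404
  p(3,2)=1/34: -0.0294 × log₂(0.0294) = 0.1496
  p(3,3)=3/34: -0.0882 × log₂(0.0882) = 0.3090
H(X,Y) = 3.9398 bits


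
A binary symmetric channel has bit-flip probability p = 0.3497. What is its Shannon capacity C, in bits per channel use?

For BSC with error probability p:
C = 1 - H(p) where H(p) is binary entropy
H(0.3497) = -0.3497 × log₂(0.3497) - 0.6503 × log₂(0.6503)
H(p) = 0.9338
C = 1 - 0.9338 = 0.0662 bits/use


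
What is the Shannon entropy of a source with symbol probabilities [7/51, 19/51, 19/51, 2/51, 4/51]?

H(X) = -Σ p(x) log₂ p(x)
  -7/51 × log₂(7/51) = 0.3932
  -19/51 × log₂(19/51) = 0.5307
  -19/51 × log₂(19/51) = 0.5307
  -2/51 × log₂(2/51) = 0.1832
  -4/51 × log₂(4/51) = 0.2880
H(X) = 1.9259 bits


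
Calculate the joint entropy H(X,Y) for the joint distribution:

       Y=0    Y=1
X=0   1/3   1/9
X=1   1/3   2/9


H(X,Y) = -Σ p(x,y) log₂ p(x,y)
  p(0,0)=1/3: -0.3333 × log₂(0.3333) = 0.5283
  p(0,1)=1/9: -0.1111 × log₂(0.1111) = 0.3522
  p(1,0)=1/3: -0.3333 × log₂(0.3333) = 0.5283
  p(1,1)=2/9: -0.2222 × log₂(0.2222) = 0.4822
H(X,Y) = 1.8911 bits


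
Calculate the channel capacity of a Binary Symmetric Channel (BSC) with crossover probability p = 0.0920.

For BSC with error probability p:
C = 1 - H(p) where H(p) is binary entropy
H(0.0920) = -0.0920 × log₂(0.0920) - 0.9080 × log₂(0.9080)
H(p) = 0.4431
C = 1 - 0.4431 = 0.5569 bits/use


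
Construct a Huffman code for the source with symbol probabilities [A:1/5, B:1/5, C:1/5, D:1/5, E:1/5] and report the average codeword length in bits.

Huffman tree construction:
Combine smallest probabilities repeatedly
Resulting codes:
  A: 110 (length 3)
  B: 111 (length 3)
  C: 00 (length 2)
  D: 01 (length 2)
  E: 10 (length 2)
Average length = Σ p(s) × length(s) = 2.4000 bits


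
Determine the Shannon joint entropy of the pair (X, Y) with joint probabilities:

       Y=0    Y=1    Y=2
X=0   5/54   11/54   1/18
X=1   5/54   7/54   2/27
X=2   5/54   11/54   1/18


H(X,Y) = -Σ p(x,y) log₂ p(x,y)
  p(0,0)=5/54: -0.0926 × log₂(0.0926) = 0.3179
  p(0,1)=11/54: -0.2037 × log₂(0.2037) = 0.4676
  p(0,2)=1/18: -0.0556 × log₂(0.0556) = 0.2317
  p(1,0)=5/54: -0.0926 × log₂(0.0926) = 0.3179
  p(1,1)=7/54: -0.1296 × log₂(0.1296) = 0.3821
  p(1,2)=2/27: -0.0741 × log₂(0.0741) = 0.2781
  p(2,0)=5/54: -0.0926 × log₂(0.0926) = 0.3179
  p(2,1)=11/54: -0.2037 × log₂(0.2037) = 0.4676
  p(2,2)=1/18: -0.0556 × log₂(0.0556) = 0.2317
H(X,Y) = 3.0123 bits


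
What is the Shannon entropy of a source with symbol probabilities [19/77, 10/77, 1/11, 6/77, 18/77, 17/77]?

H(X) = -Σ p(x) log₂ p(x)
  -19/77 × log₂(19/77) = 0.4982
  -10/77 × log₂(10/77) = 0.3824
  -1/11 × log₂(1/11) = 0.3145
  -6/77 × log₂(6/77) = 0.2869
  -18/77 × log₂(18/77) = 0.4902
  -17/77 × log₂(17/77) = 0.4811
H(X) = 2.4533 bits


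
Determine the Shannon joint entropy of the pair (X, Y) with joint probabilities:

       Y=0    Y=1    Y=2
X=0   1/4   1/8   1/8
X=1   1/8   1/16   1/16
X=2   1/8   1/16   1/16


H(X,Y) = -Σ p(x,y) log₂ p(x,y)
  p(0,0)=1/4: -0.2500 × log₂(0.2500) = 0.5000
  p(0,1)=1/8: -0.1250 × log₂(0.1250) = 0.3750
  p(0,2)=1/8: -0.1250 × log₂(0.1250) = 0.3750
  p(1,0)=1/8: -0.1250 × log₂(0.1250) = 0.3750
  p(1,1)=1/16: -0.0625 × log₂(0.0625) = 0.2500
  p(1,2)=1/16: -0.0625 × log₂(0.0625) = 0.2500
  p(2,0)=1/8: -0.1250 × log₂(0.1250) = 0.3750
  p(2,1)=1/16: -0.0625 × log₂(0.0625) = 0.2500
  p(2,2)=1/16: -0.0625 × log₂(0.0625) = 0.2500
H(X,Y) = 3.0000 bits


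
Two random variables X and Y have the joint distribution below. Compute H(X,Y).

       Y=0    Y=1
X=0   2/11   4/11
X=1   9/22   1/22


H(X,Y) = -Σ p(x,y) log₂ p(x,y)
  p(0,0)=2/11: -0.1818 × log₂(0.1818) = 0.4472
  p(0,1)=4/11: -0.3636 × log₂(0.3636) = 0.5307
  p(1,0)=9/22: -0.4091 × log₂(0.4091) = 0.5275
  p(1,1)=1/22: -0.0455 × log₂(0.0455) = 0.2027
H(X,Y) = 1.7081 bits


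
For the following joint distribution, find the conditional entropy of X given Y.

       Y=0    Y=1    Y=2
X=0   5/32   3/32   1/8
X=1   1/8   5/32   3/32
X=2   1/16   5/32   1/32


H(X|Y) = Σ_y p(y) H(X|Y=y)
  p(Y=0) = 11/32, H(X|Y=0) = 1.4949
  p(Y=1) = 13/32, H(X|Y=1) = 1.5486
  p(Y=2) = 1/4, H(X|Y=2) = 1.4056
H(X|Y) = 0.3438×1.4949 + 0.4062×1.5486 + 0.2500×1.4056 = 1.4944 bits


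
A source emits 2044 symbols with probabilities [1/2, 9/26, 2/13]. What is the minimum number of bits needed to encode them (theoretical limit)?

Entropy H = 1.4452 bits/symbol
Minimum bits = H × n = 1.4452 × 2044
= 2954.08 bits


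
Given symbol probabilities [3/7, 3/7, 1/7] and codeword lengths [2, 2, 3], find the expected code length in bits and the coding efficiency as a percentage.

Average length L = Σ p_i × l_i = 2.1429 bits
Entropy H = 1.4488 bits
Efficiency η = H/L × 100% = 67.61%


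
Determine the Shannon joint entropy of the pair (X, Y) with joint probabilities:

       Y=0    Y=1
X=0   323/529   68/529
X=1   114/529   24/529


H(X,Y) = -Σ p(x,y) log₂ p(x,y)
  p(0,0)=323/529: -0.6106 × log₂(0.6106) = 0.4346
  p(0,1)=68/529: -0.1285 × log₂(0.1285) = 0.3804
  p(1,0)=114/529: -0.2155 × log₂(0.2155) = 0.4772
  p(1,1)=24/529: -0.0454 × log₂(0.0454) = 0.2024
H(X,Y) = 1.4946 bits


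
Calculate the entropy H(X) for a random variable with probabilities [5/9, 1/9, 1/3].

H(X) = -Σ p(x) log₂ p(x)
  -5/9 × log₂(5/9) = 0.4711
  -1/9 × log₂(1/9) = 0.3522
  -1/3 × log₂(1/3) = 0.5283
H(X) = 1.3516 bits


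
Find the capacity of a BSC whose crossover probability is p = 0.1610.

For BSC with error probability p:
C = 1 - H(p) where H(p) is binary entropy
H(0.1610) = -0.1610 × log₂(0.1610) - 0.8390 × log₂(0.8390)
H(p) = 0.6367
C = 1 - 0.6367 = 0.3633 bits/use


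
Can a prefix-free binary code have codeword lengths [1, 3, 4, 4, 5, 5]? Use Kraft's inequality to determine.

Kraft inequality: Σ 2^(-l_i) ≤ 1 for prefix-free code
Calculating: 2^(-1) + 2^(-3) + 2^(-4) + 2^(-4) + 2^(-5) + 2^(-5)
= 0.5 + 0.125 + 0.0625 + 0.0625 + 0.03125 + 0.03125
= 0.8125
Since 0.8125 ≤ 1, prefix-free code exists


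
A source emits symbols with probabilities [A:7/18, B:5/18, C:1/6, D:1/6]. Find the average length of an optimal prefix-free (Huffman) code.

Huffman tree construction:
Combine smallest probabilities repeatedly
Resulting codes:
  A: 0 (length 1)
  B: 10 (length 2)
  C: 110 (length 3)
  D: 111 (length 3)
Average length = Σ p(s) × length(s) = 1.9444 bits


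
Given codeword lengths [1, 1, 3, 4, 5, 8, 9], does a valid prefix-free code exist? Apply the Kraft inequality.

Kraft inequality: Σ 2^(-l_i) ≤ 1 for prefix-free code
Calculating: 2^(-1) + 2^(-1) + 2^(-3) + 2^(-4) + 2^(-5) + 2^(-8) + 2^(-9)
= 0.5 + 0.5 + 0.125 + 0.0625 + 0.03125 + 0.00390625 + 0.001953125
= 1.2246
Since 1.2246 > 1, prefix-free code does not exist


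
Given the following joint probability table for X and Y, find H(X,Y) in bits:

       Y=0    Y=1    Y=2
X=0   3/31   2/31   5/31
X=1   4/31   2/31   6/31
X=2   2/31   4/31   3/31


H(X,Y) = -Σ p(x,y) log₂ p(x,y)
  p(0,0)=3/31: -0.0968 × log₂(0.0968) = 0.3261
  p(0,1)=2/31: -0.0645 × log₂(0.0645) = 0.2551
  p(0,2)=5/31: -0.1613 × log₂(0.1613) = 0.4246
  p(1,0)=4/31: -0.1290 × log₂(0.1290) = 0.3812
  p(1,1)=2/31: -0.0645 × log₂(0.0645) = 0.2551
  p(1,2)=6/31: -0.1935 × log₂(0.1935) = 0.4586
  p(2,0)=2/31: -0.0645 × log₂(0.0645) = 0.2551
  p(2,1)=4/31: -0.1290 × log₂(0.1290) = 0.3812
  p(2,2)=3/31: -0.0968 × log₂(0.0968) = 0.3261
H(X,Y) = 3.0629 bits


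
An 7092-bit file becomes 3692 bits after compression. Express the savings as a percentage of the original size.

Space savings = (1 - Compressed/Original) × 100%
= (1 - 3692/7092) × 100%
= 47.94%


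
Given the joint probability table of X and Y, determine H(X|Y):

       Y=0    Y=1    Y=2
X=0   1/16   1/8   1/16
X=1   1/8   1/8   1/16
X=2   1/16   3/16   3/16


H(X|Y) = Σ_y p(y) H(X|Y=y)
  p(Y=0) = 1/4, H(X|Y=0) = 1.5000
  p(Y=1) = 7/16, H(X|Y=1) = 1.5567
  p(Y=2) = 5/16, H(X|Y=2) = 1.3710
H(X|Y) = 0.2500×1.5000 + 0.4375×1.5567 + 0.3125×1.3710 = 1.4845 bits


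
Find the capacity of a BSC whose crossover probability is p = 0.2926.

For BSC with error probability p:
C = 1 - H(p) where H(p) is binary entropy
H(0.2926) = -0.2926 × log₂(0.2926) - 0.7074 × log₂(0.7074)
H(p) = 0.8721
C = 1 - 0.8721 = 0.1279 bits/use


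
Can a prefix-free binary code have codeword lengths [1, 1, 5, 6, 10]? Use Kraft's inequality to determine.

Kraft inequality: Σ 2^(-l_i) ≤ 1 for prefix-free code
Calculating: 2^(-1) + 2^(-1) + 2^(-5) + 2^(-6) + 2^(-10)
= 0.5 + 0.5 + 0.03125 + 0.015625 + 0.0009765625
= 1.0479
Since 1.0479 > 1, prefix-free code does not exist


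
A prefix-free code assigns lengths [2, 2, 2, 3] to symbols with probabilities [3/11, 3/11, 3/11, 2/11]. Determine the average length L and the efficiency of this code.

Average length L = Σ p_i × l_i = 2.1818 bits
Entropy H = 1.9808 bits
Efficiency η = H/L × 100% = 90.79%


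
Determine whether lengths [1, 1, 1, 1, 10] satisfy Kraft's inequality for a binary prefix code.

Kraft inequality: Σ 2^(-l_i) ≤ 1 for prefix-free code
Calculating: 2^(-1) + 2^(-1) + 2^(-1) + 2^(-1) + 2^(-10)
= 0.5 + 0.5 + 0.5 + 0.5 + 0.0009765625
= 2.0010
Since 2.0010 > 1, prefix-free code does not exist


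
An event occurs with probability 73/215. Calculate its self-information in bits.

Information content I(x) = -log₂(p(x))
I = -log₂(73/215) = -log₂(0.3395)
I = 1.5584 bits


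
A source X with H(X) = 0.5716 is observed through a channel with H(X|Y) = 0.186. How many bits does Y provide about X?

I(X;Y) = H(X) - H(X|Y)
I(X;Y) = 0.5716 - 0.186 = 0.3856 bits


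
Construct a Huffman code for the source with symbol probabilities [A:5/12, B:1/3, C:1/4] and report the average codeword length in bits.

Huffman tree construction:
Combine smallest probabilities repeatedly
Resulting codes:
  A: 0 (length 1)
  B: 11 (length 2)
  C: 10 (length 2)
Average length = Σ p(s) × length(s) = 1.5833 bits


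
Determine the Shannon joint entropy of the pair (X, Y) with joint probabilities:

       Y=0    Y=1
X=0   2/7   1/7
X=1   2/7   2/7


H(X,Y) = -Σ p(x,y) log₂ p(x,y)
  p(0,0)=2/7: -0.2857 × log₂(0.2857) = 0.5164
  p(0,1)=1/7: -0.1429 × log₂(0.1429) = 0.4011
  p(1,0)=2/7: -0.2857 × log₂(0.2857) = 0.5164
  p(1,1)=2/7: -0.2857 × log₂(0.2857) = 0.5164
H(X,Y) = 1.9502 bits


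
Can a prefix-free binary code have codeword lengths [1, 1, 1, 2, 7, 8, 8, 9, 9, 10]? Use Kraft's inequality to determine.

Kraft inequality: Σ 2^(-l_i) ≤ 1 for prefix-free code
Calculating: 2^(-1) + 2^(-1) + 2^(-1) + 2^(-2) + 2^(-7) + 2^(-8) + 2^(-8) + 2^(-9) + 2^(-9) + 2^(-10)
= 0.5 + 0.5 + 0.5 + 0.25 + 0.0078125 + 0.00390625 + 0.00390625 + 0.001953125 + 0.001953125 + 0.0009765625
= 1.7705
Since 1.7705 > 1, prefix-free code does not exist


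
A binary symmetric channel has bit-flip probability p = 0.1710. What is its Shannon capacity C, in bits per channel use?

For BSC with error probability p:
C = 1 - H(p) where H(p) is binary entropy
H(0.1710) = -0.1710 × log₂(0.1710) - 0.8290 × log₂(0.8290)
H(p) = 0.6600
C = 1 - 0.6600 = 0.3400 bits/use


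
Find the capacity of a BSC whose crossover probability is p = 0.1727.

For BSC with error probability p:
C = 1 - H(p) where H(p) is binary entropy
H(0.1727) = -0.1727 × log₂(0.1727) - 0.8273 × log₂(0.8273)
H(p) = 0.6638
C = 1 - 0.6638 = 0.3362 bits/use


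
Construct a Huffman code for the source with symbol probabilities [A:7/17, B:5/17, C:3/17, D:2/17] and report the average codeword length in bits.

Huffman tree construction:
Combine smallest probabilities repeatedly
Resulting codes:
  A: 0 (length 1)
  B: 10 (length 2)
  C: 111 (length 3)
  D: 110 (length 3)
Average length = Σ p(s) × length(s) = 1.8824 bits


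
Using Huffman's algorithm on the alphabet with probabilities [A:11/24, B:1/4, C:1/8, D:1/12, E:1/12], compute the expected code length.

Huffman tree construction:
Combine smallest probabilities repeatedly
Resulting codes:
  A: 0 (length 1)
  B: 10 (length 2)
  C: 110 (length 3)
  D: 1110 (length 4)
  E: 1111 (length 4)
Average length = Σ p(s) × length(s) = 2.0000 bits


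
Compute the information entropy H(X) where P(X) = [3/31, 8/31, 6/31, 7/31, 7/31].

H(X) = -Σ p(x) log₂ p(x)
  -3/31 × log₂(3/31) = 0.3261
  -8/31 × log₂(8/31) = 0.5043
  -6/31 × log₂(6/31) = 0.4586
  -7/31 × log₂(7/31) = 0.4848
  -7/31 × log₂(7/31) = 0.4848
H(X) = 2.2585 bits


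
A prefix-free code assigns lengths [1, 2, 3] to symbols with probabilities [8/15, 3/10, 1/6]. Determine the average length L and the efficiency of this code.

Average length L = Σ p_i × l_i = 1.6333 bits
Entropy H = 1.4356 bits
Efficiency η = H/L × 100% = 87.89%


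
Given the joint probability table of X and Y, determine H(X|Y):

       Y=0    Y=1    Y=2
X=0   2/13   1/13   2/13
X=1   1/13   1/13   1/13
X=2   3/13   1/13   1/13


H(X|Y) = Σ_y p(y) H(X|Y=y)
  p(Y=0) = 6/13, H(X|Y=0) = 1.4591
  p(Y=1) = 3/13, H(X|Y=1) = 1.5850
  p(Y=2) = 4/13, H(X|Y=2) = 1.5000
H(X|Y) = 0.4615×1.4591 + 0.2308×1.5850 + 0.3077×1.5000 = 1.5008 bits


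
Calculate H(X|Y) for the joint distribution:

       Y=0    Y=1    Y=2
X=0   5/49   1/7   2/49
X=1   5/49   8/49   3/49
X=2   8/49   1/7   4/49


H(X|Y) = Σ_y p(y) H(X|Y=y)
  p(Y=0) = 18/49, H(X|Y=0) = 1.5466
  p(Y=1) = 22/49, H(X|Y=1) = 1.5820
  p(Y=2) = 9/49, H(X|Y=2) = 1.5305
H(X|Y) = 0.3673×1.5466 + 0.4490×1.5820 + 0.1837×1.5305 = 1.5596 bits


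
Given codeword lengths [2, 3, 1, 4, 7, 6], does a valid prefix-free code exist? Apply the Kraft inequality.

Kraft inequality: Σ 2^(-l_i) ≤ 1 for prefix-free code
Calculating: 2^(-2) + 2^(-3) + 2^(-1) + 2^(-4) + 2^(-7) + 2^(-6)
= 0.25 + 0.125 + 0.5 + 0.0625 + 0.0078125 + 0.015625
= 0.9609
Since 0.9609 ≤ 1, prefix-free code exists


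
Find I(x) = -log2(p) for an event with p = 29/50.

Information content I(x) = -log₂(p(x))
I = -log₂(29/50) = -log₂(0.5800)
I = 0.7859 bits


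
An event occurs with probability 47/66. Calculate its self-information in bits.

Information content I(x) = -log₂(p(x))
I = -log₂(47/66) = -log₂(0.7121)
I = 0.4898 bits


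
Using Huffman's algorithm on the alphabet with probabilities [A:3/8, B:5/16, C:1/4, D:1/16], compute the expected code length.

Huffman tree construction:
Combine smallest probabilities repeatedly
Resulting codes:
  A: 0 (length 1)
  B: 10 (length 2)
  C: 111 (length 3)
  D: 110 (length 3)
Average length = Σ p(s) × length(s) = 1.9375 bits


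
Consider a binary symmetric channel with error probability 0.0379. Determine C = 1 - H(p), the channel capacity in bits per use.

For BSC with error probability p:
C = 1 - H(p) where H(p) is binary entropy
H(0.0379) = -0.0379 × log₂(0.0379) - 0.9621 × log₂(0.9621)
H(p) = 0.2326
C = 1 - 0.2326 = 0.7674 bits/use


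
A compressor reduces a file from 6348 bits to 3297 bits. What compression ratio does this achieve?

Compression ratio = Original / Compressed
= 6348 / 3297 = 1.93:1


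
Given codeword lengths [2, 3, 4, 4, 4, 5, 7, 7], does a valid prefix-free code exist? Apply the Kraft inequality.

Kraft inequality: Σ 2^(-l_i) ≤ 1 for prefix-free code
Calculating: 2^(-2) + 2^(-3) + 2^(-4) + 2^(-4) + 2^(-4) + 2^(-5) + 2^(-7) + 2^(-7)
= 0.25 + 0.125 + 0.0625 + 0.0625 + 0.0625 + 0.03125 + 0.0078125 + 0.0078125
= 0.6094
Since 0.6094 ≤ 1, prefix-free code exists


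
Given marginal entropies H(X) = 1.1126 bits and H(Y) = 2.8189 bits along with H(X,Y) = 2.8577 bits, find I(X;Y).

I(X;Y) = H(X) + H(Y) - H(X,Y)
I(X;Y) = 1.1126 + 2.8189 - 2.8577 = 1.0738 bits


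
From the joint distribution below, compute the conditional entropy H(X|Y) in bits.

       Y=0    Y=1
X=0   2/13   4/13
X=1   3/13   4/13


H(X|Y) = Σ_y p(y) H(X|Y=y)
  p(Y=0) = 5/13, H(X|Y=0) = 0.9710
  p(Y=1) = 8/13, H(X|Y=1) = 1.0000
H(X|Y) = 0.3846×0.9710 + 0.6154×1.0000 = 0.9888 bits


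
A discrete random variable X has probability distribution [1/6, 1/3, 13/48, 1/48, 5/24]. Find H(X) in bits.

H(X) = -Σ p(x) log₂ p(x)
  -1/6 × log₂(1/6) = 0.4308
  -1/3 × log₂(1/3) = 0.5283
  -13/48 × log₂(13/48) = 0.5104
  -1/48 × log₂(1/48) = 0.1164
  -5/24 × log₂(5/24) = 0.4715
H(X) = 2.0574 bits


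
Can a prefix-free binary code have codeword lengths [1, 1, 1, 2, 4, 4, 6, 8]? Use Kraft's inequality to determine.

Kraft inequality: Σ 2^(-l_i) ≤ 1 for prefix-free code
Calculating: 2^(-1) + 2^(-1) + 2^(-1) + 2^(-2) + 2^(-4) + 2^(-4) + 2^(-6) + 2^(-8)
= 0.5 + 0.5 + 0.5 + 0.25 + 0.0625 + 0.0625 + 0.015625 + 0.00390625
= 1.8945
Since 1.8945 > 1, prefix-free code does not exist


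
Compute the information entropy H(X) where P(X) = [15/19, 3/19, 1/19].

H(X) = -Σ p(x) log₂ p(x)
  -15/19 × log₂(15/19) = 0.2692
  -3/19 × log₂(3/19) = 0.4205
  -1/19 × log₂(1/19) = 0.2236
H(X) = 0.9133 bits


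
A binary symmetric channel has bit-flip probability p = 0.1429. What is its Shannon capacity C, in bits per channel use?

For BSC with error probability p:
C = 1 - H(p) where H(p) is binary entropy
H(0.1429) = -0.1429 × log₂(0.1429) - 0.8571 × log₂(0.8571)
H(p) = 0.5918
C = 1 - 0.5918 = 0.4082 bits/use


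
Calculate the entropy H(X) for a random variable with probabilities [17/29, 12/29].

H(X) = -Σ p(x) log₂ p(x)
  -17/29 × log₂(17/29) = 0.4517
  -12/29 × log₂(12/29) = 0.5268
H(X) = 0.9784 bits


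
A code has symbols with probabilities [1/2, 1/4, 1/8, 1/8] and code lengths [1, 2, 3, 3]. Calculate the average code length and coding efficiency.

Average length L = Σ p_i × l_i = 1.7500 bits
Entropy H = 1.7500 bits
Efficiency η = H/L × 100% = 100.00%


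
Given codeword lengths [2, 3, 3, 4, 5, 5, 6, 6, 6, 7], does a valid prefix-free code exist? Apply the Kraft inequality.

Kraft inequality: Σ 2^(-l_i) ≤ 1 for prefix-free code
Calculating: 2^(-2) + 2^(-3) + 2^(-3) + 2^(-4) + 2^(-5) + 2^(-5) + 2^(-6) + 2^(-6) + 2^(-6) + 2^(-7)
= 0.25 + 0.125 + 0.125 + 0.0625 + 0.03125 + 0.03125 + 0.015625 + 0.015625 + 0.015625 + 0.0078125
= 0.6797
Since 0.6797 ≤ 1, prefix-free code exists


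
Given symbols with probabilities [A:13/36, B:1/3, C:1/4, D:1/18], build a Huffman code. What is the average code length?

Huffman tree construction:
Combine smallest probabilities repeatedly
Resulting codes:
  A: 0 (length 1)
  B: 11 (length 2)
  C: 101 (length 3)
  D: 100 (length 3)
Average length = Σ p(s) × length(s) = 1.9444 bits


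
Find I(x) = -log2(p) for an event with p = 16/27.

Information content I(x) = -log₂(p(x))
I = -log₂(16/27) = -log₂(0.5926)
I = 0.7549 bits


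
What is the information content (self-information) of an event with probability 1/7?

Information content I(x) = -log₂(p(x))
I = -log₂(1/7) = -log₂(0.1429)
I = 2.8074 bits


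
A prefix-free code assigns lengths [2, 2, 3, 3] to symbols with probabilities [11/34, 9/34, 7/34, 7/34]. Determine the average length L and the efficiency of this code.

Average length L = Σ p_i × l_i = 2.4118 bits
Entropy H = 1.9732 bits
Efficiency η = H/L × 100% = 81.81%


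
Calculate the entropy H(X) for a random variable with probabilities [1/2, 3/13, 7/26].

H(X) = -Σ p(x) log₂ p(x)
  -1/2 × log₂(1/2) = 0.5000
  -3/13 × log₂(3/13) = 0.4882
  -7/26 × log₂(7/26) = 0.5097
H(X) = 1.4979 bits


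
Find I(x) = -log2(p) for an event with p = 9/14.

Information content I(x) = -log₂(p(x))
I = -log₂(9/14) = -log₂(0.6429)
I = 0.6374 bits


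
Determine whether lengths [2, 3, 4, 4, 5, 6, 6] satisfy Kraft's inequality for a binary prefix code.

Kraft inequality: Σ 2^(-l_i) ≤ 1 for prefix-free code
Calculating: 2^(-2) + 2^(-3) + 2^(-4) + 2^(-4) + 2^(-5) + 2^(-6) + 2^(-6)
= 0.25 + 0.125 + 0.0625 + 0.0625 + 0.03125 + 0.015625 + 0.015625
= 0.5625
Since 0.5625 ≤ 1, prefix-free code exists


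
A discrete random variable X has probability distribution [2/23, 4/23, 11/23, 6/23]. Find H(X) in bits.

H(X) = -Σ p(x) log₂ p(x)
  -2/23 × log₂(2/23) = 0.3064
  -4/23 × log₂(4/23) = 0.4389
  -11/23 × log₂(11/23) = 0.5089
  -6/23 × log₂(6/23) = 0.5057
H(X) = 1.7599 bits


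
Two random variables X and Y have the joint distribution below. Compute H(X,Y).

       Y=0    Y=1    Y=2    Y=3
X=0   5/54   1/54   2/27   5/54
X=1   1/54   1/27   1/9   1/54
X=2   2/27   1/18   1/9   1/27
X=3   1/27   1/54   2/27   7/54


H(X,Y) = -Σ p(x,y) log₂ p(x,y)
  p(0,0)=5/54: -0.0926 × log₂(0.0926) = 0.3179
  p(0,1)=1/54: -0.0185 × log₂(0.0185) = 0.1066
  p(0,2)=2/27: -0.0741 × log₂(0.0741) = 0.2781
  p(0,3)=5/54: -0.0926 × log₂(0.0926) = 0.3179
  p(1,0)=1/54: -0.0185 × log₂(0.0185) = 0.1066
  p(1,1)=1/27: -0.0370 × log₂(0.0370) = 0.1761
  p(1,2)=1/9: -0.1111 × log₂(0.1111) = 0.3522
  p(1,3)=1/54: -0.0185 × log₂(0.0185) = 0.1066
  p(2,0)=2/27: -0.0741 × log₂(0.0741) = 0.2781
  p(2,1)=1/18: -0.0556 × log₂(0.0556) = 0.2317
  p(2,2)=1/9: -0.1111 × log₂(0.1111) = 0.3522
  p(2,3)=1/27: -0.0370 × log₂(0.0370) = 0.1761
  p(3,0)=1/27: -0.0370 × log₂(0.0370) = 0.1761
  p(3,1)=1/54: -0.0185 × log₂(0.0185) = 0.1066
  p(3,2)=2/27: -0.0741 × log₂(0.0741) = 0.2781
  p(3,3)=7/54: -0.1296 × log₂(0.1296) = 0.3821
H(X,Y) = 3.7429 bits


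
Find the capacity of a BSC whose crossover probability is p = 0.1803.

For BSC with error probability p:
C = 1 - H(p) where H(p) is binary entropy
H(0.1803) = -0.1803 × log₂(0.1803) - 0.8197 × log₂(0.8197)
H(p) = 0.6807
C = 1 - 0.6807 = 0.3193 bits/use


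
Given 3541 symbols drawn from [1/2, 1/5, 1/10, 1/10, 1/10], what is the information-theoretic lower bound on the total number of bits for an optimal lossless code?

Entropy H = 1.9610 bits/symbol
Minimum bits = H × n = 1.9610 × 3541
= 6943.77 bits


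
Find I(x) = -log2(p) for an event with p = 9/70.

Information content I(x) = -log₂(p(x))
I = -log₂(9/70) = -log₂(0.1286)
I = 2.9594 bits


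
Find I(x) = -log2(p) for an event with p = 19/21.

Information content I(x) = -log₂(p(x))
I = -log₂(19/21) = -log₂(0.9048)
I = 0.1444 bits


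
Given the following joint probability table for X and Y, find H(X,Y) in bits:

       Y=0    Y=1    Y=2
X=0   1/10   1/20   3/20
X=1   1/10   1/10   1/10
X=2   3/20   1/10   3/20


H(X,Y) = -Σ p(x,y) log₂ p(x,y)
  p(0,0)=1/10: -0.1000 × log₂(0.1000) = 0.3322
  p(0,1)=1/20: -0.0500 × log₂(0.0500) = 0.2161
  p(0,2)=3/20: -0.1500 × log₂(0.1500) = 0.4105
  p(1,0)=1/10: -0.1000 × log₂(0.1000) = 0.3322
  p(1,1)=1/10: -0.1000 × log₂(0.1000) = 0.3322
  p(1,2)=1/10: -0.1000 × log₂(0.1000) = 0.3322
  p(2,0)=3/20: -0.1500 × log₂(0.1500) = 0.4105
  p(2,1)=1/10: -0.1000 × log₂(0.1000) = 0.3322
  p(2,2)=3/20: -0.1500 × log₂(0.1500) = 0.4105
H(X,Y) = 3.1087 bits


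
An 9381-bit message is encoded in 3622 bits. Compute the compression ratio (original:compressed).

Compression ratio = Original / Compressed
= 9381 / 3622 = 2.59:1


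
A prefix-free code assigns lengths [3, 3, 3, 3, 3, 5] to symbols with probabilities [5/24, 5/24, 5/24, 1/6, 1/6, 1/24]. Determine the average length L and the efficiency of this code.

Average length L = Σ p_i × l_i = 3.0833 bits
Entropy H = 2.4671 bits
Efficiency η = H/L × 100% = 80.01%


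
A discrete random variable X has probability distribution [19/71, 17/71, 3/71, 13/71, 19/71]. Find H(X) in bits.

H(X) = -Σ p(x) log₂ p(x)
  -19/71 × log₂(19/71) = 0.5089
  -17/71 × log₂(17/71) = 0.4938
  -3/71 × log₂(3/71) = 0.1929
  -13/71 × log₂(13/71) = 0.4485
  -19/71 × log₂(19/71) = 0.5089
H(X) = 2.1530 bits


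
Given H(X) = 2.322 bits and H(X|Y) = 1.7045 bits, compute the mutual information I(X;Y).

I(X;Y) = H(X) - H(X|Y)
I(X;Y) = 2.322 - 1.7045 = 0.6175 bits


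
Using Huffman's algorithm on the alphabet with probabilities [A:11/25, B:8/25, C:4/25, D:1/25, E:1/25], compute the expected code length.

Huffman tree construction:
Combine smallest probabilities repeatedly
Resulting codes:
  A: 0 (length 1)
  B: 11 (length 2)
  C: 101 (length 3)
  D: 1000 (length 4)
  E: 1001 (length 4)
Average length = Σ p(s) × length(s) = 1.8800 bits


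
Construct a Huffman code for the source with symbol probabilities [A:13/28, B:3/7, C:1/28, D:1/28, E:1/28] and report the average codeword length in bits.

Huffman tree construction:
Combine smallest probabilities repeatedly
Resulting codes:
  A: 0 (length 1)
  B: 11 (length 2)
  C: 1010 (length 4)
  D: 1011 (length 4)
  E: 100 (length 3)
Average length = Σ p(s) × length(s) = 1.7143 bits


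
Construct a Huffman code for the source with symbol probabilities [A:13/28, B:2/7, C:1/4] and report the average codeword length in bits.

Huffman tree construction:
Combine smallest probabilities repeatedly
Resulting codes:
  A: 0 (length 1)
  B: 11 (length 2)
  C: 10 (length 2)
Average length = Σ p(s) × length(s) = 1.5357 bits


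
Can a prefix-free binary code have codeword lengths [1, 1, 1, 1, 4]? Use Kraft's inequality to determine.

Kraft inequality: Σ 2^(-l_i) ≤ 1 for prefix-free code
Calculating: 2^(-1) + 2^(-1) + 2^(-1) + 2^(-1) + 2^(-4)
= 0.5 + 0.5 + 0.5 + 0.5 + 0.0625
= 2.0625
Since 2.0625 > 1, prefix-free code does not exist


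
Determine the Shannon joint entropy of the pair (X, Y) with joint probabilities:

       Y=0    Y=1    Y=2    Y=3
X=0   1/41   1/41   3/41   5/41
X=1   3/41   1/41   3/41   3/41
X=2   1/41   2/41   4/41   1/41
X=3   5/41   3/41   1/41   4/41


H(X,Y) = -Σ p(x,y) log₂ p(x,y)
  p(0,0)=1/41: -0.0244 × log₂(0.0244) = 0.1307
  p(0,1)=1/41: -0.0244 × log₂(0.0244) = 0.1307
  p(0,2)=3/41: -0.0732 × log₂(0.0732) = 0.2760
  p(0,3)=5/41: -0.1220 × log₂(0.1220) = 0.3702
  p(1,0)=3/41: -0.0732 × log₂(0.0732) = 0.2760
  p(1,1)=1/41: -0.0244 × log₂(0.0244) = 0.1307
  p(1,2)=3/41: -0.0732 × log₂(0.0732) = 0.2760
  p(1,3)=3/41: -0.0732 × log₂(0.0732) = 0.2760
  p(2,0)=1/41: -0.0244 × log₂(0.0244) = 0.1307
  p(2,1)=2/41: -0.0488 × log₂(0.0488) = 0.2126
  p(2,2)=4/41: -0.0976 × log₂(0.0976) = 0.3276
  p(2,3)=1/41: -0.0244 × log₂(0.0244) = 0.1307
  p(3,0)=5/41: -0.1220 × log₂(0.1220) = 0.3702
  p(3,1)=3/41: -0.0732 × log₂(0.0732) = 0.2760
  p(3,2)=1/41: -0.0244 × log₂(0.0244) = 0.1307
  p(3,3)=4/41: -0.0976 × log₂(0.0976) = 0.3276
H(X,Y) = 3.7723 bits


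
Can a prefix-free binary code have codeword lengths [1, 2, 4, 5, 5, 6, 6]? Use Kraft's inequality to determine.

Kraft inequality: Σ 2^(-l_i) ≤ 1 for prefix-free code
Calculating: 2^(-1) + 2^(-2) + 2^(-4) + 2^(-5) + 2^(-5) + 2^(-6) + 2^(-6)
= 0.5 + 0.25 + 0.0625 + 0.03125 + 0.03125 + 0.015625 + 0.015625
= 0.9062
Since 0.9062 ≤ 1, prefix-free code exists


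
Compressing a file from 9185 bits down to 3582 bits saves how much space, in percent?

Space savings = (1 - Compressed/Original) × 100%
= (1 - 3582/9185) × 100%
= 61.00%


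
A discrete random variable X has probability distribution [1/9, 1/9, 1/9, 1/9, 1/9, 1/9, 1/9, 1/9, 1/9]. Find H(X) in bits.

H(X) = -Σ p(x) log₂ p(x)
  -1/9 × log₂(1/9) = 0.3522
  -1/9 × log₂(1/9) = 0.3522
  -1/9 × log₂(1/9) = 0.3522
  -1/9 × log₂(1/9) = 0.3522
  -1/9 × log₂(1/9) = 0.3522
  -1/9 × log₂(1/9) = 0.3522
  -1/9 × log₂(1/9) = 0.3522
  -1/9 × log₂(1/9) = 0.3522
  -1/9 × log₂(1/9) = 0.3522
H(X) = 3.1699 bits


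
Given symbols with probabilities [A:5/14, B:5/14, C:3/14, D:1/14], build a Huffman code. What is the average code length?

Huffman tree construction:
Combine smallest probabilities repeatedly
Resulting codes:
  A: 11 (length 2)
  B: 0 (length 1)
  C: 101 (length 3)
  D: 100 (length 3)
Average length = Σ p(s) × length(s) = 1.9286 bits


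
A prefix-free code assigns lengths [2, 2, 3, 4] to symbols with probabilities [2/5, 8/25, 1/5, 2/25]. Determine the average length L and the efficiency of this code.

Average length L = Σ p_i × l_i = 2.3600 bits
Entropy H = 1.8107 bits
Efficiency η = H/L × 100% = 76.72%
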